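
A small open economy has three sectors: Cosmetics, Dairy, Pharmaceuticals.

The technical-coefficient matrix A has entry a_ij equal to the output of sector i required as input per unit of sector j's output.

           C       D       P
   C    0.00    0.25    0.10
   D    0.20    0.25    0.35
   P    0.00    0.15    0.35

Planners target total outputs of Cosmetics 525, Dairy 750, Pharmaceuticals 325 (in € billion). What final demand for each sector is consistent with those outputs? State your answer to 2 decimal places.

d_C = 305.00, d_D = 343.75, d_P = 98.75

I − A =
  [   1.00    -0.25    -0.10]
  [  -0.20     0.75    -0.35]
  [   0.00    -0.15     0.65]
d = (I − A) x:
  d_C = (+1.00)·525 + (-0.25)·750 + (-0.10)·325 = 305.00
  d_D = (-0.20)·525 + (+0.75)·750 + (-0.35)·325 = 343.75
  d_P = (+0.00)·525 + (-0.15)·750 + (+0.65)·325 = 98.75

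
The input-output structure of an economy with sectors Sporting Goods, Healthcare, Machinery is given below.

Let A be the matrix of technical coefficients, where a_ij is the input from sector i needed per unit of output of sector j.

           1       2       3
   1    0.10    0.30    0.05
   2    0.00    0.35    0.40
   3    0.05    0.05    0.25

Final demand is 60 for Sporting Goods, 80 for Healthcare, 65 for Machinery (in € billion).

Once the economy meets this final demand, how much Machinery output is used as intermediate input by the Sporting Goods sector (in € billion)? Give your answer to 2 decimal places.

I − A =
  [   0.90    -0.30    -0.05]
  [   0.00     0.65    -0.40]
  [  -0.05    -0.05     0.75]
Cofactors of I−A, C_ij = (−1)^(i+j)·(minor ij) (rows/columns in the sector order above):
  C_11 = (0.65)(0.75) − (-0.40)(-0.05) = 0.4675
  C_12 = −[(0.00)(0.75) − (-0.40)(-0.05)] = 0.0200
  C_13 = (0.00)(-0.05) − (0.65)(-0.05) = 0.0325
  C_21 = −[(-0.30)(0.75) − (-0.05)(-0.05)] = 0.2275
  C_22 = (0.90)(0.75) − (-0.05)(-0.05) = 0.6725
  C_23 = −[(0.90)(-0.05) − (-0.30)(-0.05)] = 0.0600
  C_31 = (-0.30)(-0.40) − (-0.05)(0.65) = 0.1525
  C_32 = −[(0.90)(-0.40) − (-0.05)(0.00)] = 0.3600
  C_33 = (0.90)(0.65) − (-0.30)(0.00) = 0.5850
det(I−A) = Σ_j (I−A)_1j·C_1j = (0.90)(0.4675) + (-0.30)(0.0200) + (-0.05)(0.0325) = 0.413125
adj(I−A) = Cᵀ =
  [ 0.4675   0.2275   0.1525]
  [ 0.0200   0.6725   0.3600]
  [ 0.0325   0.0600   0.5850]
(I − A)⁻¹ = adj(I−A) / det(I−A) ≈
  [   1.1316     0.5507     0.3691]
  [   0.0484     1.6278     0.8714]
  [   0.0787     0.1452     1.4160]
First solve x = (I − A)⁻¹ d = adj(I−A)·d / det(I−A); in particular x_1 = (0.4675·60 + 0.2275·80 + 0.1525·65) / 0.413125 = 56.1625 / 0.413125 ≈ 135.9455.
Intermediate flow from 3 to 1: z_31 = a_31 · x_1 = 0.05 × 56.1625 / 0.413125 = 2.808125 / 0.413125 ≈ 6.80.

z_31 = 6.80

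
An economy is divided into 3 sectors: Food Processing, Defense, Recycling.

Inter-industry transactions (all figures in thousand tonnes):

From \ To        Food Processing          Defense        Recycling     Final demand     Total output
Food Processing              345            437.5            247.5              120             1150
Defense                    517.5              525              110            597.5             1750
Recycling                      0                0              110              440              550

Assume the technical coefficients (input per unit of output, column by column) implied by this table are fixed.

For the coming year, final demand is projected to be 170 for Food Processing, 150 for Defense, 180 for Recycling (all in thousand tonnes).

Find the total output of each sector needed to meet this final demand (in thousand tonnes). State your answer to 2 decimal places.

Technical coefficients a_ij = z_ij / X_j:
  a_FF = 345/1150 = 0.30, a_DF = 517.5/1150 = 0.45, a_RF = 0/1150 = 0.00
  a_FD = 437.5/1750 = 0.25, a_DD = 525/1750 = 0.30, a_RD = 0/1750 = 0.00
  a_FR = 247.5/550 = 0.45, a_DR = 110/550 = 0.20, a_RR = 110/550 = 0.20
I − A =
  [   0.70    -0.25    -0.45]
  [  -0.45     0.70    -0.20]
  [   0.00     0.00     0.80]
Cofactors of I−A, C_ij = (−1)^(i+j)·(minor ij) (rows/columns in the sector order above):
  C_11 = (0.70)(0.80) − (-0.20)(0.00) = 0.5600
  C_12 = −[(-0.45)(0.80) − (-0.20)(0.00)] = 0.3600
  C_13 = (-0.45)(0.00) − (0.70)(0.00) = 0.0000
  C_21 = −[(-0.25)(0.80) − (-0.45)(0.00)] = 0.2000
  C_22 = (0.70)(0.80) − (-0.45)(0.00) = 0.5600
  C_23 = −[(0.70)(0.00) − (-0.25)(0.00)] = 0.0000
  C_31 = (-0.25)(-0.20) − (-0.45)(0.70) = 0.3650
  C_32 = −[(0.70)(-0.20) − (-0.45)(-0.45)] = 0.3425
  C_33 = (0.70)(0.70) − (-0.25)(-0.45) = 0.3775
det(I−A) = Σ_j (I−A)_1j·C_1j = (0.70)(0.5600) + (-0.25)(0.3600) + (-0.45)(0.0000) = 0.3020
adj(I−A) = Cᵀ =
  [ 0.5600   0.2000   0.3650]
  [ 0.3600   0.5600   0.3425]
  [ 0.0000   0.0000   0.3775]
(I − A)⁻¹ = adj(I−A) / det(I−A) ≈
  [   1.8543     0.6623     1.2086]
  [   1.1921     1.8543     1.1341]
  [   0.0000     0.0000     1.2500]
x = (I − A)⁻¹ d = adj(I−A)·d / det(I−A), with det(I−A) = 0.3020:
  x_F = (0.5600·170 + 0.2000·150 + 0.3650·180) / 0.3020 = 190.90 / 0.3020 ≈ 632.12
  x_D = (0.3600·170 + 0.5600·150 + 0.3425·180) / 0.3020 = 206.85 / 0.3020 ≈ 684.93
  x_R = (0.0000·170 + 0.0000·150 + 0.3775·180) / 0.3020 = 67.95 / 0.3020 = 225.00

x_F = 632.12, x_D = 684.93, x_R = 225.00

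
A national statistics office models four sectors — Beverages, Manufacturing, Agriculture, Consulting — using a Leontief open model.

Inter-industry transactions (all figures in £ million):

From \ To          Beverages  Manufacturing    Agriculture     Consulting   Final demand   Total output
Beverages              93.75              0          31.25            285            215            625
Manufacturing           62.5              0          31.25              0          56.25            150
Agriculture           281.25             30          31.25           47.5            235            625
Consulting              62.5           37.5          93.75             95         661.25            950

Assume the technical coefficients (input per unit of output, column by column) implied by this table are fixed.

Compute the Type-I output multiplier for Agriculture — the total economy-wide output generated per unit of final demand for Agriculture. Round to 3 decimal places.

Technical coefficients a_ij = z_ij / X_j:
  a_11 = 93.75/625 = 0.15, a_21 = 62.5/625 = 0.10, a_31 = 281.25/625 = 0.45, a_41 = 62.5/625 = 0.10
  a_12 = 0/150 = 0.00, a_22 = 0/150 = 0.00, a_32 = 30/150 = 0.20, a_42 = 37.5/150 = 0.25
  a_13 = 31.25/625 = 0.05, a_23 = 31.25/625 = 0.05, a_33 = 31.25/625 = 0.05, a_43 = 93.75/625 = 0.15
  a_14 = 285/950 = 0.30, a_24 = 0/950 = 0.00, a_34 = 47.5/950 = 0.05, a_44 = 95/950 = 0.10
I − A =
  [   0.85     0.00    -0.05    -0.30]
  [  -0.10     1.00    -0.05     0.00]
  [  -0.45    -0.20     0.95    -0.05]
  [  -0.10    -0.25    -0.15     0.90]
Compute the cofactors C_ij = (−1)^(i+j)·(3×3 minor ij) of I−A; the adjugate is their transpose:
adj(I−A) = Cᵀ =
  [ 0.837875   0.089875   0.093750   0.284500]
  [ 0.105250   0.651125   0.045750   0.037625]
  [ 0.429250   0.191375   0.727500   0.183500]
  [ 0.193875   0.222750   0.144375   0.775500]
det(I−A) = Σ_j (I−A)_1j·C_1j = (0.85)(0.837875) + (0.00)(0.105250) + (-0.05)(0.429250) + (-0.30)(0.193875) = 0.63256875
(I − A)⁻¹ = adj(I−A) / det(I−A) ≈
  [   1.3246     0.1421     0.1482     0.4498]
  [   0.1664     1.0293     0.0723     0.0595]
  [   0.6786     0.3025     1.1501     0.2901]
  [   0.3065     0.3521     0.2282     1.2260]
The output multiplier for sector j is the column-j sum of the Leontief inverse (I − A)⁻¹ = adj(I−A) / det(I−A).
Column 3 of adj(I−A): (0.093750, 0.045750, 0.727500, 0.144375); det(I−A) = 0.63256875.
m_3 = (0.093750 + 0.045750 + 0.727500 + 0.144375) / 0.63256875 = 1.011375 / 0.63256875 ≈ 1.599.

m_3 = 1.599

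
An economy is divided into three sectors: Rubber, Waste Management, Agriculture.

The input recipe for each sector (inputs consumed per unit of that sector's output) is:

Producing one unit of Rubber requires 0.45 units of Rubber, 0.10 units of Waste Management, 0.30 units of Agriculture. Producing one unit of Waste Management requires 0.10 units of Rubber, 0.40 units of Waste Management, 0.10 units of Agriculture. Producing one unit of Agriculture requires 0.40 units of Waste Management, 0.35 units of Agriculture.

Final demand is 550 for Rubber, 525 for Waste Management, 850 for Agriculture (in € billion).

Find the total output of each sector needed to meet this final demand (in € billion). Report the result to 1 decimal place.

I − A =
  [   0.55    -0.10     0.00]
  [  -0.10     0.60    -0.40]
  [  -0.30    -0.10     0.65]
Cofactors of I−A, C_ij = (−1)^(i+j)·(minor ij) (rows/columns in the sector order above):
  C_11 = (0.60)(0.65) − (-0.40)(-0.10) = 0.3500
  C_12 = −[(-0.10)(0.65) − (-0.40)(-0.30)] = 0.1850
  C_13 = (-0.10)(-0.10) − (0.60)(-0.30) = 0.1900
  C_21 = −[(-0.10)(0.65) − (0.00)(-0.10)] = 0.0650
  C_22 = (0.55)(0.65) − (0.00)(-0.30) = 0.3575
  C_23 = −[(0.55)(-0.10) − (-0.10)(-0.30)] = 0.0850
  C_31 = (-0.10)(-0.40) − (0.00)(0.60) = 0.0400
  C_32 = −[(0.55)(-0.40) − (0.00)(-0.10)] = 0.2200
  C_33 = (0.55)(0.60) − (-0.10)(-0.10) = 0.3200
det(I−A) = Σ_j (I−A)_1j·C_1j = (0.55)(0.3500) + (-0.10)(0.1850) + (0.00)(0.1900) = 0.1740
adj(I−A) = Cᵀ =
  [ 0.3500   0.0650   0.0400]
  [ 0.1850   0.3575   0.2200]
  [ 0.1900   0.0850   0.3200]
(I − A)⁻¹ = adj(I−A) / det(I−A) ≈
  [   2.0115     0.3736     0.2299]
  [   1.0632     2.0546     1.2644]
  [   1.0920     0.4885     1.8391]
x = (I − A)⁻¹ d = adj(I−A)·d / det(I−A), with det(I−A) = 0.1740:
  x_1 = (0.3500·550 + 0.0650·525 + 0.0400·850) / 0.1740 = 260.625 / 0.1740 ≈ 1497.8
  x_2 = (0.1850·550 + 0.3575·525 + 0.2200·850) / 0.1740 = 476.4375 / 0.1740 ≈ 2738.1
  x_3 = (0.1900·550 + 0.0850·525 + 0.3200·850) / 0.1740 = 421.125 / 0.1740 ≈ 2420.3

x_1 = 1497.8, x_2 = 2738.1, x_3 = 2420.3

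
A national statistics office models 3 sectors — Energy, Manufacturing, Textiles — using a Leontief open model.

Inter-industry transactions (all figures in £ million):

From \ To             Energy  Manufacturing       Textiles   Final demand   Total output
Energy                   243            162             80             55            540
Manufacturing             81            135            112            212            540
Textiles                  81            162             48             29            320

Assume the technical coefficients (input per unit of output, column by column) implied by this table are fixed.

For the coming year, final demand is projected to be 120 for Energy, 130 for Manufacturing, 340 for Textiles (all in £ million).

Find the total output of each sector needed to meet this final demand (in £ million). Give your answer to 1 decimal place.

Technical coefficients a_ij = z_ij / X_j:
  a_EE = 243/540 = 0.45, a_ME = 81/540 = 0.15, a_TE = 81/540 = 0.15
  a_EM = 162/540 = 0.30, a_MM = 135/540 = 0.25, a_TM = 162/540 = 0.30
  a_ET = 80/320 = 0.25, a_MT = 112/320 = 0.35, a_TT = 48/320 = 0.15
I − A =
  [   0.55    -0.30    -0.25]
  [  -0.15     0.75    -0.35]
  [  -0.15    -0.30     0.85]
Cofactors of I−A, C_ij = (−1)^(i+j)·(minor ij) (rows/columns in the sector order above):
  C_11 = (0.75)(0.85) − (-0.35)(-0.30) = 0.5325
  C_12 = −[(-0.15)(0.85) − (-0.35)(-0.15)] = 0.1800
  C_13 = (-0.15)(-0.30) − (0.75)(-0.15) = 0.1575
  C_21 = −[(-0.30)(0.85) − (-0.25)(-0.30)] = 0.3300
  C_22 = (0.55)(0.85) − (-0.25)(-0.15) = 0.4300
  C_23 = −[(0.55)(-0.30) − (-0.30)(-0.15)] = 0.2100
  C_31 = (-0.30)(-0.35) − (-0.25)(0.75) = 0.2925
  C_32 = −[(0.55)(-0.35) − (-0.25)(-0.15)] = 0.2300
  C_33 = (0.55)(0.75) − (-0.30)(-0.15) = 0.3675
det(I−A) = Σ_j (I−A)_1j·C_1j = (0.55)(0.5325) + (-0.30)(0.1800) + (-0.25)(0.1575) = 0.1995
adj(I−A) = Cᵀ =
  [ 0.5325   0.3300   0.2925]
  [ 0.1800   0.4300   0.2300]
  [ 0.1575   0.2100   0.3675]
(I − A)⁻¹ = adj(I−A) / det(I−A) ≈
  [   2.6692     1.6541     1.4662]
  [   0.9023     2.1554     1.1529]
  [   0.7895     1.0526     1.8421]
x = (I − A)⁻¹ d = adj(I−A)·d / det(I−A), with det(I−A) = 0.1995:
  x_E = (0.5325·120 + 0.3300·130 + 0.2925·340) / 0.1995 = 206.25 / 0.1995 ≈ 1033.8
  x_M = (0.1800·120 + 0.4300·130 + 0.2300·340) / 0.1995 = 155.70 / 0.1995 ≈ 780.5
  x_T = (0.1575·120 + 0.2100·130 + 0.3675·340) / 0.1995 = 171.15 / 0.1995 ≈ 857.9

x_E = 1033.8, x_M = 780.5, x_T = 857.9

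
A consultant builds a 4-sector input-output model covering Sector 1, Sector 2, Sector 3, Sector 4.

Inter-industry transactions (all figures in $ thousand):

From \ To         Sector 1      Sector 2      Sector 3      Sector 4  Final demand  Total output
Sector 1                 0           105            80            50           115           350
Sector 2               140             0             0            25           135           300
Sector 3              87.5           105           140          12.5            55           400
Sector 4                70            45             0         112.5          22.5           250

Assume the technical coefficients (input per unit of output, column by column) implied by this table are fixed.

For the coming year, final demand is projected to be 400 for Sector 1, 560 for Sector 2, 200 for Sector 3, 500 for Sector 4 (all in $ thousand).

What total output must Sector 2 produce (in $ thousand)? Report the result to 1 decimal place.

Technical coefficients a_ij = z_ij / X_j:
  a_11 = 0/350 = 0.00, a_21 = 140/350 = 0.40, a_31 = 87.5/350 = 0.25, a_41 = 70/350 = 0.20
  a_12 = 105/300 = 0.35, a_22 = 0/300 = 0.00, a_32 = 105/300 = 0.35, a_42 = 45/300 = 0.15
  a_13 = 80/400 = 0.20, a_23 = 0/400 = 0.00, a_33 = 140/400 = 0.35, a_43 = 0/400 = 0.00
  a_14 = 50/250 = 0.20, a_24 = 25/250 = 0.10, a_34 = 12.5/250 = 0.05, a_44 = 112.5/250 = 0.45
I − A =
  [   1.00    -0.35    -0.20    -0.20]
  [  -0.40     1.00     0.00    -0.10]
  [  -0.25    -0.35     0.65    -0.05]
  [  -0.20    -0.15     0.00     0.55]
Compute the cofactors C_ij = (−1)^(i+j)·(3×3 minor ij) of I−A; the adjugate is their transpose:
adj(I−A) = Cᵀ =
  [ 0.347750   0.184625   0.107000   0.169750]
  [ 0.156000   0.302000   0.048000   0.116000]
  [ 0.230750   0.245125   0.399000   0.164750]
  [ 0.169000   0.149500   0.052000   0.481000]
det(I−A) = Σ_j (I−A)_1j·C_1j = (1.00)(0.347750) + (-0.35)(0.156000) + (-0.20)(0.230750) + (-0.20)(0.169000) = 0.2132
(I − A)⁻¹ = adj(I−A) / det(I−A) ≈
  [   1.6311     0.8660     0.5019     0.7962]
  [   0.7317     1.4165     0.2251     0.5441]
  [   1.0823     1.1497     1.8715     0.7727]
  [   0.7927     0.7012     0.2439     2.2561]
x = (I − A)⁻¹ d = adj(I−A)·d / det(I−A), with det(I−A) = 0.2132:
  x_1 = (0.347750·400 + 0.184625·560 + 0.107000·200 + 0.169750·500) / 0.2132 = 348.765 / 0.2132 ≈ 1635.9
  x_2 = (0.156000·400 + 0.302000·560 + 0.048000·200 + 0.116000·500) / 0.2132 = 299.12 / 0.2132 ≈ 1403.0
  x_3 = (0.230750·400 + 0.245125·560 + 0.399000·200 + 0.164750·500) / 0.2132 = 391.745 / 0.2132 ≈ 1837.5
  x_4 = (0.169000·400 + 0.149500·560 + 0.052000·200 + 0.481000·500) / 0.2132 = 402.22 / 0.2132 ≈ 1886.6

x_2 = 1403.0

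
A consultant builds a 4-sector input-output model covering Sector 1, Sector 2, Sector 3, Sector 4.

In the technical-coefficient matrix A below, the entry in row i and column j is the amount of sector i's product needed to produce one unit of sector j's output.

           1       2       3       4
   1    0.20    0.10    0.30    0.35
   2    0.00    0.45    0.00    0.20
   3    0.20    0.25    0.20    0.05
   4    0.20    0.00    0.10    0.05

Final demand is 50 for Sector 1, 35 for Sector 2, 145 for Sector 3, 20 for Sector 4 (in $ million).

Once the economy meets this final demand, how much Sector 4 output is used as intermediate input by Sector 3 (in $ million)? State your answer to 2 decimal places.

z_43 = 27.28

I − A =
  [   0.80    -0.10    -0.30    -0.35]
  [   0.00     0.55     0.00    -0.20]
  [  -0.20    -0.25     0.80    -0.05]
  [  -0.20     0.00    -0.10     0.95]
Compute the cofactors C_ij = (−1)^(i+j)·(3×3 minor ij) of I−A; the adjugate is their transpose:
adj(I−A) = Cᵀ =
  [ 0.41025   0.15550   0.17800   0.19325]
  [ 0.03600   0.48100   0.02800   0.11600]
  [ 0.12000   0.19250   0.37550   0.10450]
  [ 0.09900   0.05300   0.07700   0.31900]
det(I−A) = Σ_j (I−A)_1j·C_1j = (0.80)(0.41025) + (-0.10)(0.03600) + (-0.30)(0.12000) + (-0.35)(0.09900) = 0.25395
(I − A)⁻¹ = adj(I−A) / det(I−A) ≈
  [   1.6155     0.6123     0.7009     0.7610]
  [   0.1418     1.8941     0.1103     0.4568]
  [   0.4725     0.7580     1.4786     0.4115]
  [   0.3898     0.2087     0.3032     1.2562]
First solve x = (I − A)⁻¹ d = adj(I−A)·d / det(I−A); in particular x_3 = (0.12000·50 + 0.19250·35 + 0.37550·145 + 0.10450·20) / 0.25395 = 69.275 / 0.25395 ≈ 272.7899.
Intermediate flow from 4 to 3: z_43 = a_43 · x_3 = 0.10 × 69.275 / 0.25395 = 6.9275 / 0.25395 ≈ 27.28.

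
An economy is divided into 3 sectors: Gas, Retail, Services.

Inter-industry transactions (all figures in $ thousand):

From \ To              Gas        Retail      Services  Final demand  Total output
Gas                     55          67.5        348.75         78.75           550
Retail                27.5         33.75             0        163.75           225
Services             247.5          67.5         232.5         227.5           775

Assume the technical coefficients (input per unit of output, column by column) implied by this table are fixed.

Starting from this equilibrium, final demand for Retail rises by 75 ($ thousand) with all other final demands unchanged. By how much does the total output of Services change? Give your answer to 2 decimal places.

Δx_S = 87.76

Technical coefficients a_ij = z_ij / X_j:
  a_GG = 55/550 = 0.10, a_RG = 27.5/550 = 0.05, a_SG = 247.5/550 = 0.45
  a_GR = 67.5/225 = 0.30, a_RR = 33.75/225 = 0.15, a_SR = 67.5/225 = 0.30
  a_GS = 348.75/775 = 0.45, a_RS = 0/775 = 0.00, a_SS = 232.5/775 = 0.30
I − A =
  [   0.90    -0.30    -0.45]
  [  -0.05     0.85     0.00]
  [  -0.45    -0.30     0.70]
Cofactors of I−A, C_ij = (−1)^(i+j)·(minor ij) (rows/columns in the sector order above):
  C_11 = (0.85)(0.70) − (0.00)(-0.30) = 0.5950
  C_12 = −[(-0.05)(0.70) − (0.00)(-0.45)] = 0.0350
  C_13 = (-0.05)(-0.30) − (0.85)(-0.45) = 0.3975
  C_21 = −[(-0.30)(0.70) − (-0.45)(-0.30)] = 0.3450
  C_22 = (0.90)(0.70) − (-0.45)(-0.45) = 0.4275
  C_23 = −[(0.90)(-0.30) − (-0.30)(-0.45)] = 0.4050
  C_31 = (-0.30)(0.00) − (-0.45)(0.85) = 0.3825
  C_32 = −[(0.90)(0.00) − (-0.45)(-0.05)] = 0.0225
  C_33 = (0.90)(0.85) − (-0.30)(-0.05) = 0.7500
det(I−A) = Σ_j (I−A)_1j·C_1j = (0.90)(0.5950) + (-0.30)(0.0350) + (-0.45)(0.3975) = 0.346125
adj(I−A) = Cᵀ =
  [ 0.5950   0.3450   0.3825]
  [ 0.0350   0.4275   0.0225]
  [ 0.3975   0.4050   0.7500]
(I − A)⁻¹ = adj(I−A) / det(I−A) ≈
  [   1.7190     0.9967     1.1051]
  [   0.1011     1.2351     0.0650]
  [   1.1484     1.1701     2.1668]
Δx = (I − A)⁻¹ Δd with Δd having +75 in the Retail component and 0 elsewhere.
So Δx_S = L_SR · (+75), where L_SR = adj(I−A)_SR / det(I−A) = 0.4050 / 0.346125.
Δx_S = 0.4050 × (+75) / 0.346125 = 30.375 / 0.346125 ≈ 87.76.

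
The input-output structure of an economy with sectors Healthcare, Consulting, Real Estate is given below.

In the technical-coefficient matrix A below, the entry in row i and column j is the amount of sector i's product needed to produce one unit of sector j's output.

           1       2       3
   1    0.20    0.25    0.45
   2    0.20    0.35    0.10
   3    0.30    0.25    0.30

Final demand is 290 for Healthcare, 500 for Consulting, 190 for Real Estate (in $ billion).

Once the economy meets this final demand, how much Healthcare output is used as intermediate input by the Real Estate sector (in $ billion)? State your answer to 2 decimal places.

z_13 = 700.82

I − A =
  [   0.80    -0.25    -0.45]
  [  -0.20     0.65    -0.10]
  [  -0.30    -0.25     0.70]
Cofactors of I−A, C_ij = (−1)^(i+j)·(minor ij) (rows/columns in the sector order above):
  C_11 = (0.65)(0.70) − (-0.10)(-0.25) = 0.4300
  C_12 = −[(-0.20)(0.70) − (-0.10)(-0.30)] = 0.1700
  C_13 = (-0.20)(-0.25) − (0.65)(-0.30) = 0.2450
  C_21 = −[(-0.25)(0.70) − (-0.45)(-0.25)] = 0.2875
  C_22 = (0.80)(0.70) − (-0.45)(-0.30) = 0.4250
  C_23 = −[(0.80)(-0.25) − (-0.25)(-0.30)] = 0.2750
  C_31 = (-0.25)(-0.10) − (-0.45)(0.65) = 0.3175
  C_32 = −[(0.80)(-0.10) − (-0.45)(-0.20)] = 0.1700
  C_33 = (0.80)(0.65) − (-0.25)(-0.20) = 0.4700
det(I−A) = Σ_j (I−A)_1j·C_1j = (0.80)(0.4300) + (-0.25)(0.1700) + (-0.45)(0.2450) = 0.19125
adj(I−A) = Cᵀ =
  [ 0.4300   0.2875   0.3175]
  [ 0.1700   0.4250   0.1700]
  [ 0.2450   0.2750   0.4700]
(I − A)⁻¹ = adj(I−A) / det(I−A) ≈
  [   2.2484     1.5033     1.6601]
  [   0.8889     2.2222     0.8889]
  [   1.2810     1.4379     2.4575]
First solve x = (I − A)⁻¹ d = adj(I−A)·d / det(I−A); in particular x_3 = (0.2450·290 + 0.2750·500 + 0.4700·190) / 0.19125 = 297.85 / 0.19125 ≈ 1557.3856.
Intermediate flow from 1 to 3: z_13 = a_13 · x_3 = 0.45 × 297.85 / 0.19125 = 134.0325 / 0.19125 ≈ 700.82.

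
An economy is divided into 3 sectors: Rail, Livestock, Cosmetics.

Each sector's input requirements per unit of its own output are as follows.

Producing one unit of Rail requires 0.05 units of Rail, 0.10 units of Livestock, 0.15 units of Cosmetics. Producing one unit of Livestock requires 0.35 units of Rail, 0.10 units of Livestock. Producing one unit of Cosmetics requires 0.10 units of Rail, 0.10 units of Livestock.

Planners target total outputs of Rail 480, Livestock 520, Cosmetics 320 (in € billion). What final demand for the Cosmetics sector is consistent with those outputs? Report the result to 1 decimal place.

d_3 = 248.0

I − A =
  [   0.95    -0.35    -0.10]
  [  -0.10     0.90    -0.10]
  [  -0.15     0.00     1.00]
d = (I − A) x:
  d_1 = (+0.95)·480 + (-0.35)·520 + (-0.10)·320 = 242.0
  d_2 = (-0.10)·480 + (+0.90)·520 + (-0.10)·320 = 388.0
  d_3 = (-0.15)·480 + (+0.00)·520 + (+1.00)·320 = 248.0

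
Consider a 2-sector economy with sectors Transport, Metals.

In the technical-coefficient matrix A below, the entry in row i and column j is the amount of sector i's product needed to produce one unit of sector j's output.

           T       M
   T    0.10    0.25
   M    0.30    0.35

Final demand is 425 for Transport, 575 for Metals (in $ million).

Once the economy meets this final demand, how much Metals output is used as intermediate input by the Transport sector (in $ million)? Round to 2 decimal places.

z_MT = 247.06

I − A =
  [   0.90    -0.25]
  [  -0.30     0.65]
det(I−A) = (0.90)(0.65) − (-0.25)(-0.30) = 0.5100
adj(I−A) = [[0.65, 0.25], [0.30, 0.90]]
(I − A)⁻¹ = adj(I−A) / det(I−A) ≈
  [   1.2745     0.4902]
  [   0.5882     1.7647]
First solve x = (I − A)⁻¹ d = adj(I−A)·d / det(I−A); in particular x_T = (0.65·425 + 0.25·575) / 0.5100 = 420.00 / 0.5100 ≈ 823.5294.
Intermediate flow from M to T: z_MT = a_MT · x_T = 0.30 × 420.00 / 0.5100 = 126.00 / 0.5100 ≈ 247.06.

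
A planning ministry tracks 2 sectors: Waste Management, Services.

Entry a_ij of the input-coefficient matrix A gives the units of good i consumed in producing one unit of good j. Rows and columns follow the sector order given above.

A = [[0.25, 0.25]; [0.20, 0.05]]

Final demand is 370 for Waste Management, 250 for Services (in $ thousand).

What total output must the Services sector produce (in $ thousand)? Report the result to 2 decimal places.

I − A =
  [   0.75    -0.25]
  [  -0.20     0.95]
det(I−A) = (0.75)(0.95) − (-0.25)(-0.20) = 0.6625
adj(I−A) = [[0.95, 0.25], [0.20, 0.75]]
(I − A)⁻¹ = adj(I−A) / det(I−A) ≈
  [   1.4340     0.3774]
  [   0.3019     1.1321]
x = (I − A)⁻¹ d = adj(I−A)·d / det(I−A), with det(I−A) = 0.6625:
  x_1 = (0.95·370 + 0.25·250) / 0.6625 = 414.00 / 0.6625 ≈ 624.91
  x_2 = (0.20·370 + 0.75·250) / 0.6625 = 261.50 / 0.6625 ≈ 394.72

x_2 = 394.72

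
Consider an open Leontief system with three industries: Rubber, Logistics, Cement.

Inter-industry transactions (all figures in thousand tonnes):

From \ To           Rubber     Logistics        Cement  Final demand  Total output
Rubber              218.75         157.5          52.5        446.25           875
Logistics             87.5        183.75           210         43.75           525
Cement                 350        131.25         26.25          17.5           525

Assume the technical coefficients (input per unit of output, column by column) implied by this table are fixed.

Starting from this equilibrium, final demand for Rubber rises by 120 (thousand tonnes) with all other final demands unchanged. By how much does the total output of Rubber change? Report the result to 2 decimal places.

Technical coefficients a_ij = z_ij / X_j:
  a_RR = 218.75/875 = 0.25, a_LR = 87.5/875 = 0.10, a_CR = 350/875 = 0.40
  a_RL = 157.5/525 = 0.30, a_LL = 183.75/525 = 0.35, a_CL = 131.25/525 = 0.25
  a_RC = 52.5/525 = 0.10, a_LC = 210/525 = 0.40, a_CC = 26.25/525 = 0.05
I − A =
  [   0.75    -0.30    -0.10]
  [  -0.10     0.65    -0.40]
  [  -0.40    -0.25     0.95]
Cofactors of I−A, C_ij = (−1)^(i+j)·(minor ij) (rows/columns in the sector order above):
  C_11 = (0.65)(0.95) − (-0.40)(-0.25) = 0.5175
  C_12 = −[(-0.10)(0.95) − (-0.40)(-0.40)] = 0.2550
  C_13 = (-0.10)(-0.25) − (0.65)(-0.40) = 0.2850
  C_21 = −[(-0.30)(0.95) − (-0.10)(-0.25)] = 0.3100
  C_22 = (0.75)(0.95) − (-0.10)(-0.40) = 0.6725
  C_23 = −[(0.75)(-0.25) − (-0.30)(-0.40)] = 0.3075
  C_31 = (-0.30)(-0.40) − (-0.10)(0.65) = 0.1850
  C_32 = −[(0.75)(-0.40) − (-0.10)(-0.10)] = 0.3100
  C_33 = (0.75)(0.65) − (-0.30)(-0.10) = 0.4575
det(I−A) = Σ_j (I−A)_1j·C_1j = (0.75)(0.5175) + (-0.30)(0.2550) + (-0.10)(0.2850) = 0.283125
adj(I−A) = Cᵀ =
  [ 0.5175   0.3100   0.1850]
  [ 0.2550   0.6725   0.3100]
  [ 0.2850   0.3075   0.4575]
(I − A)⁻¹ = adj(I−A) / det(I−A) ≈
  [   1.8278     1.0949     0.6534]
  [   0.9007     2.3753     1.0949]
  [   1.0066     1.0861     1.6159]
Δx = (I − A)⁻¹ Δd with Δd having +120 in the Rubber component and 0 elsewhere.
So Δx_R = L_RR · (+120), where L_RR = adj(I−A)_RR / det(I−A) = 0.5175 / 0.283125.
Δx_R = 0.5175 × (+120) / 0.283125 = 62.10 / 0.283125 ≈ 219.34.

Δx_R = 219.34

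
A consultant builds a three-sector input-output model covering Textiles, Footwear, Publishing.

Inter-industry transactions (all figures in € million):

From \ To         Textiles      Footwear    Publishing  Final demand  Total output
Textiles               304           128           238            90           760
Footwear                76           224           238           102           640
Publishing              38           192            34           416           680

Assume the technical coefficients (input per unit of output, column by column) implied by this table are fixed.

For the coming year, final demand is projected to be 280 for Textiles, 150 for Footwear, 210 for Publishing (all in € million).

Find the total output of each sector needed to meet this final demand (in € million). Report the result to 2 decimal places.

Technical coefficients a_ij = z_ij / X_j:
  a_11 = 304/760 = 0.40, a_21 = 76/760 = 0.10, a_31 = 38/760 = 0.05
  a_12 = 128/640 = 0.20, a_22 = 224/640 = 0.35, a_32 = 192/640 = 0.30
  a_13 = 238/680 = 0.35, a_23 = 238/680 = 0.35, a_33 = 34/680 = 0.05
I − A =
  [   0.60    -0.20    -0.35]
  [  -0.10     0.65    -0.35]
  [  -0.05    -0.30     0.95]
Cofactors of I−A, C_ij = (−1)^(i+j)·(minor ij) (rows/columns in the sector order above):
  C_11 = (0.65)(0.95) − (-0.35)(-0.30) = 0.5125
  C_12 = −[(-0.10)(0.95) − (-0.35)(-0.05)] = 0.1125
  C_13 = (-0.10)(-0.30) − (0.65)(-0.05) = 0.0625
  C_21 = −[(-0.20)(0.95) − (-0.35)(-0.30)] = 0.2950
  C_22 = (0.60)(0.95) − (-0.35)(-0.05) = 0.5525
  C_23 = −[(0.60)(-0.30) − (-0.20)(-0.05)] = 0.1900
  C_31 = (-0.20)(-0.35) − (-0.35)(0.65) = 0.2975
  C_32 = −[(0.60)(-0.35) − (-0.35)(-0.10)] = 0.2450
  C_33 = (0.60)(0.65) − (-0.20)(-0.10) = 0.3700
det(I−A) = Σ_j (I−A)_1j·C_1j = (0.60)(0.5125) + (-0.20)(0.1125) + (-0.35)(0.0625) = 0.263125
adj(I−A) = Cᵀ =
  [ 0.5125   0.2950   0.2975]
  [ 0.1125   0.5525   0.2450]
  [ 0.0625   0.1900   0.3700]
(I − A)⁻¹ = adj(I−A) / det(I−A) ≈
  [   1.9477     1.1211     1.1306]
  [   0.4276     2.0998     0.9311]
  [   0.2375     0.7221     1.4062]
x = (I − A)⁻¹ d = adj(I−A)·d / det(I−A), with det(I−A) = 0.263125:
  x_1 = (0.5125·280 + 0.2950·150 + 0.2975·210) / 0.263125 = 250.225 / 0.263125 ≈ 950.97
  x_2 = (0.1125·280 + 0.5525·150 + 0.2450·210) / 0.263125 = 165.825 / 0.263125 ≈ 630.21
  x_3 = (0.0625·280 + 0.1900·150 + 0.3700·210) / 0.263125 = 123.70 / 0.263125 ≈ 470.12

x_1 = 950.97, x_2 = 630.21, x_3 = 470.12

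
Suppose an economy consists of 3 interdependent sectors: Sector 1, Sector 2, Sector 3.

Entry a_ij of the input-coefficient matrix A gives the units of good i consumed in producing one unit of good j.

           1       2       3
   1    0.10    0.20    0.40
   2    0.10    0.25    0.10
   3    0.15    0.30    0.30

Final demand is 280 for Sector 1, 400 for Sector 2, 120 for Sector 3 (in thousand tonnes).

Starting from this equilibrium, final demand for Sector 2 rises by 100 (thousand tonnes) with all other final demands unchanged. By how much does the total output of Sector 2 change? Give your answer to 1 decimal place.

Δx_2 = 153.4

I − A =
  [   0.90    -0.20    -0.40]
  [  -0.10     0.75    -0.10]
  [  -0.15    -0.30     0.70]
Cofactors of I−A, C_ij = (−1)^(i+j)·(minor ij) (rows/columns in the sector order above):
  C_11 = (0.75)(0.70) − (-0.10)(-0.30) = 0.4950
  C_12 = −[(-0.10)(0.70) − (-0.10)(-0.15)] = 0.0850
  C_13 = (-0.10)(-0.30) − (0.75)(-0.15) = 0.1425
  C_21 = −[(-0.20)(0.70) − (-0.40)(-0.30)] = 0.2600
  C_22 = (0.90)(0.70) − (-0.40)(-0.15) = 0.5700
  C_23 = −[(0.90)(-0.30) − (-0.20)(-0.15)] = 0.3000
  C_31 = (-0.20)(-0.10) − (-0.40)(0.75) = 0.3200
  C_32 = −[(0.90)(-0.10) − (-0.40)(-0.10)] = 0.1300
  C_33 = (0.90)(0.75) − (-0.20)(-0.10) = 0.6550
det(I−A) = Σ_j (I−A)_1j·C_1j = (0.90)(0.4950) + (-0.20)(0.0850) + (-0.40)(0.1425) = 0.3715
adj(I−A) = Cᵀ =
  [ 0.4950   0.2600   0.3200]
  [ 0.0850   0.5700   0.1300]
  [ 0.1425   0.3000   0.6550]
(I − A)⁻¹ = adj(I−A) / det(I−A) ≈
  [   1.3324     0.6999     0.8614]
  [   0.2288     1.5343     0.3499]
  [   0.3836     0.8075     1.7631]
Δx = (I − A)⁻¹ Δd with Δd having +100 in the Sector 2 component and 0 elsewhere.
So Δx_2 = L_22 · (+100), where L_22 = adj(I−A)_22 / det(I−A) = 0.5700 / 0.3715.
Δx_2 = 0.5700 × (+100) / 0.3715 = 57.00 / 0.3715 ≈ 153.4.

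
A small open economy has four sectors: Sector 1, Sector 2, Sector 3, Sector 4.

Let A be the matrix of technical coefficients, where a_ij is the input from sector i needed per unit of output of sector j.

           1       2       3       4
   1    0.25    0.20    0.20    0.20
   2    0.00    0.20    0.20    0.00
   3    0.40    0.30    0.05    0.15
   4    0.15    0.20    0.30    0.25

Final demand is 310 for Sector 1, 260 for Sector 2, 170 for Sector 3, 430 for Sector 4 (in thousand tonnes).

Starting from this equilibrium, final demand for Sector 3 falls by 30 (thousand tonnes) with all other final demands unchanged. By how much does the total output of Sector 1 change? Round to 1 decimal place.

Δx_1 = -24.3

I − A =
  [   0.75    -0.20    -0.20    -0.20]
  [   0.00     0.80    -0.20     0.00]
  [  -0.40    -0.30     0.95    -0.15]
  [  -0.15    -0.20    -0.30     0.75]
Compute the cofactors C_ij = (−1)^(i+j)·(3×3 minor ij) of I−A; the adjugate is their transpose:
adj(I−A) = Cᵀ =
  [ 0.483000   0.240500   0.206000   0.170000]
  [ 0.064500   0.383625   0.106500   0.038500]
  [ 0.258000   0.262750   0.426000   0.154000]
  [ 0.217000   0.255500   0.240000   0.445000]
det(I−A) = Σ_j (I−A)_1j·C_1j = (0.75)(0.483000) + (-0.20)(0.064500) + (-0.20)(0.258000) + (-0.20)(0.217000) = 0.25435
(I − A)⁻¹ = adj(I−A) / det(I−A) ≈
  [   1.8990     0.9455     0.8099     0.6684]
  [   0.2536     1.5083     0.4187     0.1514]
  [   1.0144     1.0330     1.6749     0.6055]
  [   0.8532     1.0045     0.9436     1.7496]
Δx = (I − A)⁻¹ Δd with Δd having -30 in the Sector 3 component and 0 elsewhere.
So Δx_1 = L_13 · (-30), where L_13 = adj(I−A)_13 / det(I−A) = 0.206000 / 0.25435.
Δx_1 = 0.206000 × (-30) / 0.25435 = -6.18 / 0.25435 ≈ -24.3.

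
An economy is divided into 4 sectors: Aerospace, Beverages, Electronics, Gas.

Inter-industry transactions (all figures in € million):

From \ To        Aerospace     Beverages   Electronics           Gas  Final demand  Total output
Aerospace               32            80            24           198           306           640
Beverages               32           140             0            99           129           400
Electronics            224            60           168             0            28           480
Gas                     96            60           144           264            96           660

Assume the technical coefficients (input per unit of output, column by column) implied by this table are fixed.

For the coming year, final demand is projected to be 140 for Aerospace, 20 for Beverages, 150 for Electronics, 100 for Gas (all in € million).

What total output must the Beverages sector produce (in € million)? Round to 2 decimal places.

x_B = 187.69

Technical coefficients a_ij = z_ij / X_j:
  a_AA = 32/640 = 0.05, a_BA = 32/640 = 0.05, a_EA = 224/640 = 0.35, a_GA = 96/640 = 0.15
  a_AB = 80/400 = 0.20, a_BB = 140/400 = 0.35, a_EB = 60/400 = 0.15, a_GB = 60/400 = 0.15
  a_AE = 24/480 = 0.05, a_BE = 0/480 = 0.00, a_EE = 168/480 = 0.35, a_GE = 144/480 = 0.30
  a_AG = 198/660 = 0.30, a_BG = 99/660 = 0.15, a_EG = 0/660 = 0.00, a_GG = 264/660 = 0.40
I − A =
  [   0.95    -0.20    -0.05    -0.30]
  [  -0.05     0.65     0.00    -0.15]
  [  -0.35    -0.15     0.65     0.00]
  [  -0.15    -0.15    -0.30     0.60]
Compute the cofactors C_ij = (−1)^(i+j)·(3×3 minor ij) of I−A; the adjugate is their transpose:
adj(I−A) = Cᵀ =
  [ 0.232125   0.125250   0.085875   0.147375]
  [ 0.049875   0.299250   0.049875   0.099750]
  [ 0.136500   0.136500   0.307125   0.102375]
  [ 0.138750   0.174375   0.187500   0.383125]
det(I−A) = Σ_j (I−A)_1j·C_1j = (0.95)(0.232125) + (-0.20)(0.049875) + (-0.05)(0.136500) + (-0.30)(0.138750) = 0.16209375
(I − A)⁻¹ = adj(I−A) / det(I−A) ≈
  [   1.4320     0.7727     0.5298     0.9092]
  [   0.3077     1.8462     0.3077     0.6154]
  [   0.8421     0.8421     1.8947     0.6316]
  [   0.8560     1.0758     1.1567     2.3636]
x = (I − A)⁻¹ d = adj(I−A)·d / det(I−A), with det(I−A) = 0.16209375:
  x_A = (0.232125·140 + 0.125250·20 + 0.085875·150 + 0.147375·100) / 0.16209375 = 62.62125 / 0.16209375 ≈ 386.33
  x_B = (0.049875·140 + 0.299250·20 + 0.049875·150 + 0.099750·100) / 0.16209375 = 30.42375 / 0.16209375 ≈ 187.69
  x_E = (0.136500·140 + 0.136500·20 + 0.307125·150 + 0.102375·100) / 0.16209375 = 78.14625 / 0.16209375 ≈ 482.11
  x_G = (0.138750·140 + 0.174375·20 + 0.187500·150 + 0.383125·100) / 0.16209375 = 89.35 / 0.16209375 ≈ 551.22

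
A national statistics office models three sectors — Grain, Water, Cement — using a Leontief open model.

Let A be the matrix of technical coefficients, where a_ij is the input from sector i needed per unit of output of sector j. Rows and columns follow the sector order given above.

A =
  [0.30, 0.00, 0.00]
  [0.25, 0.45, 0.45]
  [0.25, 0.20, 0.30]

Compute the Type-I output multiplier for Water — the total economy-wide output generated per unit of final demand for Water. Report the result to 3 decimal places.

I − A =
  [   0.70     0.00     0.00]
  [  -0.25     0.55    -0.45]
  [  -0.25    -0.20     0.70]
Cofactors of I−A, C_ij = (−1)^(i+j)·(minor ij) (rows/columns in the sector order above):
  C_11 = (0.55)(0.70) − (-0.45)(-0.20) = 0.2950
  C_12 = −[(-0.25)(0.70) − (-0.45)(-0.25)] = 0.2875
  C_13 = (-0.25)(-0.20) − (0.55)(-0.25) = 0.1875
  C_21 = −[(0.00)(0.70) − (0.00)(-0.20)] = 0.0000
  C_22 = (0.70)(0.70) − (0.00)(-0.25) = 0.4900
  C_23 = −[(0.70)(-0.20) − (0.00)(-0.25)] = 0.1400
  C_31 = (0.00)(-0.45) − (0.00)(0.55) = 0.0000
  C_32 = −[(0.70)(-0.45) − (0.00)(-0.25)] = 0.3150
  C_33 = (0.70)(0.55) − (0.00)(-0.25) = 0.3850
det(I−A) = Σ_j (I−A)_1j·C_1j = (0.70)(0.2950) + (0.00)(0.2875) + (0.00)(0.1875) = 0.2065
adj(I−A) = Cᵀ =
  [ 0.2950   0.0000   0.0000]
  [ 0.2875   0.4900   0.3150]
  [ 0.1875   0.1400   0.3850]
(I − A)⁻¹ = adj(I−A) / det(I−A) ≈
  [   1.4286     0.0000     0.0000]
  [   1.3923     2.3729     1.5254]
  [   0.9080     0.6780     1.8644]
The output multiplier for sector j is the column-j sum of the Leontief inverse (I − A)⁻¹ = adj(I−A) / det(I−A).
Column W of adj(I−A): (0.0000, 0.4900, 0.1400); det(I−A) = 0.2065.
m_W = (0.0000 + 0.4900 + 0.1400) / 0.2065 = 0.63 / 0.2065 ≈ 3.051.

m_W = 3.051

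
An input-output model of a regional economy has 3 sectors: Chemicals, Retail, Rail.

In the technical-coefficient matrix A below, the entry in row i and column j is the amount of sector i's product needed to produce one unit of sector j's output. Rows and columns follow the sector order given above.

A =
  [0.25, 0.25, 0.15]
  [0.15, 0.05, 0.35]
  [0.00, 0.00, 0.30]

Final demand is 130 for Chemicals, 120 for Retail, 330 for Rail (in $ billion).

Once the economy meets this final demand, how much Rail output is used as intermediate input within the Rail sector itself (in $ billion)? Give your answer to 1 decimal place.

z_33 = 141.4

I − A =
  [   0.75    -0.25    -0.15]
  [  -0.15     0.95    -0.35]
  [   0.00     0.00     0.70]
Cofactors of I−A, C_ij = (−1)^(i+j)·(minor ij) (rows/columns in the sector order above):
  C_11 = (0.95)(0.70) − (-0.35)(0.00) = 0.6650
  C_12 = −[(-0.15)(0.70) − (-0.35)(0.00)] = 0.1050
  C_13 = (-0.15)(0.00) − (0.95)(0.00) = 0.0000
  C_21 = −[(-0.25)(0.70) − (-0.15)(0.00)] = 0.1750
  C_22 = (0.75)(0.70) − (-0.15)(0.00) = 0.5250
  C_23 = −[(0.75)(0.00) − (-0.25)(0.00)] = 0.0000
  C_31 = (-0.25)(-0.35) − (-0.15)(0.95) = 0.2300
  C_32 = −[(0.75)(-0.35) − (-0.15)(-0.15)] = 0.2850
  C_33 = (0.75)(0.95) − (-0.25)(-0.15) = 0.6750
det(I−A) = Σ_j (I−A)_1j·C_1j = (0.75)(0.6650) + (-0.25)(0.1050) + (-0.15)(0.0000) = 0.4725
adj(I−A) = Cᵀ =
  [ 0.6650   0.1750   0.2300]
  [ 0.1050   0.5250   0.2850]
  [ 0.0000   0.0000   0.6750]
(I − A)⁻¹ = adj(I−A) / det(I−A) ≈
  [   1.4074     0.3704     0.4868]
  [   0.2222     1.1111     0.6032]
  [   0.0000     0.0000     1.4286]
First solve x = (I − A)⁻¹ d = adj(I−A)·d / det(I−A); in particular x_3 = (0.0000·130 + 0.0000·120 + 0.6750·330) / 0.4725 = 222.75 / 0.4725 ≈ 471.429.
Intermediate flow from 3 to 3: z_33 = a_33 · x_3 = 0.30 × 222.75 / 0.4725 = 66.825 / 0.4725 ≈ 141.4.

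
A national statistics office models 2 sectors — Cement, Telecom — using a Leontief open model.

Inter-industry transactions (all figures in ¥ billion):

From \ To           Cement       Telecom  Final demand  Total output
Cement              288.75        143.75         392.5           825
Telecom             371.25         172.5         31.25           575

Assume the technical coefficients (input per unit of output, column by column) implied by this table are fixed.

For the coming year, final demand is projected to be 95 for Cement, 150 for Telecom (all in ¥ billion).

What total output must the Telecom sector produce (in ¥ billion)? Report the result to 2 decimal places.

Technical coefficients a_ij = z_ij / X_j:
  a_CC = 288.75/825 = 0.35, a_TC = 371.25/825 = 0.45
  a_CT = 143.75/575 = 0.25, a_TT = 172.5/575 = 0.30
I − A =
  [   0.65    -0.25]
  [  -0.45     0.70]
det(I−A) = (0.65)(0.70) − (-0.25)(-0.45) = 0.3425
adj(I−A) = [[0.70, 0.25], [0.45, 0.65]]
(I − A)⁻¹ = adj(I−A) / det(I−A) ≈
  [   2.0438     0.7299]
  [   1.3139     1.8978]
x = (I − A)⁻¹ d = adj(I−A)·d / det(I−A), with det(I−A) = 0.3425:
  x_C = (0.70·95 + 0.25·150) / 0.3425 = 104.00 / 0.3425 ≈ 303.65
  x_T = (0.45·95 + 0.65·150) / 0.3425 = 140.25 / 0.3425 ≈ 409.49

x_T = 409.49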